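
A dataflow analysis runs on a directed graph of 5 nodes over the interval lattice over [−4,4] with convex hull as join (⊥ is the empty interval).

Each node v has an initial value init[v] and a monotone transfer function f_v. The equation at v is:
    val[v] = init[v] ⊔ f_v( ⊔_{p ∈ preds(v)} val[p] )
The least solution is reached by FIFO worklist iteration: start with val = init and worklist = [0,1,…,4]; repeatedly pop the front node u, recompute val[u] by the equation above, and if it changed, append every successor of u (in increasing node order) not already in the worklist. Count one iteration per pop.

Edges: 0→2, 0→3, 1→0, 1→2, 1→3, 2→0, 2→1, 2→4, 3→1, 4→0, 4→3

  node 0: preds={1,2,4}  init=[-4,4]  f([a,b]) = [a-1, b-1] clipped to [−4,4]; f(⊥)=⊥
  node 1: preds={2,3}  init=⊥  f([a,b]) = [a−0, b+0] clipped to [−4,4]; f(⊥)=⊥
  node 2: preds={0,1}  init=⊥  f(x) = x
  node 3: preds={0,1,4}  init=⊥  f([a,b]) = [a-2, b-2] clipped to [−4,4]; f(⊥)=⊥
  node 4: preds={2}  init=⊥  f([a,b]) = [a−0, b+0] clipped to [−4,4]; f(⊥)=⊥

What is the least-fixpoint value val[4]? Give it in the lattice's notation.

Worklist (10 pops):
  #1 pop 0: in=⊥ → [-4,4] (no change)
  #2 pop 1: in=⊥ → ⊥ (no change)
  #3 pop 2: in=[-4,4] → [-4,4] (was ⊥); enqueue [0,1]
  #4 pop 3: in=[-4,4] → [-4,2] (was ⊥); enqueue []
  #5 pop 4: in=[-4,4] → [-4,4] (was ⊥); enqueue [3]
  #6 pop 0: in=[-4,4] → [-4,4] (no change)
  #7 pop 1: in=[-4,4] → [-4,4] (was ⊥); enqueue [0,2]
  #8 pop 3: in=[-4,4] → [-4,2] (no change)
  #9 pop 0: in=[-4,4] → [-4,4] (no change)
  #10 pop 2: in=[-4,4] → [-4,4] (no change)

Fixpoint:
  val[0] = [-4,4]
  val[1] = [-4,4]
  val[2] = [-4,4]
  val[3] = [-4,2]
  val[4] = [-4,4]

[-4,4]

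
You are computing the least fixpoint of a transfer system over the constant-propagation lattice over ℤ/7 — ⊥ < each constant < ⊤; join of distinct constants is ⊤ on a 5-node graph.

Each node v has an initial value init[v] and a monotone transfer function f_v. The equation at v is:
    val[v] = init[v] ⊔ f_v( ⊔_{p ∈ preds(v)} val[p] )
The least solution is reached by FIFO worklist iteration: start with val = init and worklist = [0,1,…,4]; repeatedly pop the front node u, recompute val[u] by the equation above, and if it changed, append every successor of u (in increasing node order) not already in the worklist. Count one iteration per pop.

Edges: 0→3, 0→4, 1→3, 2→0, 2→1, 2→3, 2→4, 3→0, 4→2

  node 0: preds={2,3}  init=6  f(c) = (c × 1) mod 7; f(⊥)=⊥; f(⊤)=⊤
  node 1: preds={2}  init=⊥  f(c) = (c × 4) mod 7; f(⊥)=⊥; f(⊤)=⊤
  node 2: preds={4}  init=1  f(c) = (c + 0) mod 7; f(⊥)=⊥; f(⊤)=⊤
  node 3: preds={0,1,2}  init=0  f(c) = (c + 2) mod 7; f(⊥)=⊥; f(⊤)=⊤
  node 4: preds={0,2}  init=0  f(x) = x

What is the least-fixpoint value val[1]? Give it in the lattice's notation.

Worklist (9 pops):
  #1 pop 0: in=⊤ → ⊤ (was 6); enqueue []
  #2 pop 1: in=1 → 4 (was ⊥); enqueue []
  #3 pop 2: in=0 → ⊤ (was 1); enqueue [0,1]
  #4 pop 3: in=⊤ → ⊤ (was 0); enqueue []
  #5 pop 4: in=⊤ → ⊤ (was 0); enqueue [2]
  #6 pop 0: in=⊤ → ⊤ (no change)
  #7 pop 1: in=⊤ → ⊤ (was 4); enqueue [3]
  #8 pop 2: in=⊤ → ⊤ (no change)
  #9 pop 3: in=⊤ → ⊤ (no change)

Fixpoint:
  val[0] = ⊤
  val[1] = ⊤
  val[2] = ⊤
  val[3] = ⊤
  val[4] = ⊤

⊤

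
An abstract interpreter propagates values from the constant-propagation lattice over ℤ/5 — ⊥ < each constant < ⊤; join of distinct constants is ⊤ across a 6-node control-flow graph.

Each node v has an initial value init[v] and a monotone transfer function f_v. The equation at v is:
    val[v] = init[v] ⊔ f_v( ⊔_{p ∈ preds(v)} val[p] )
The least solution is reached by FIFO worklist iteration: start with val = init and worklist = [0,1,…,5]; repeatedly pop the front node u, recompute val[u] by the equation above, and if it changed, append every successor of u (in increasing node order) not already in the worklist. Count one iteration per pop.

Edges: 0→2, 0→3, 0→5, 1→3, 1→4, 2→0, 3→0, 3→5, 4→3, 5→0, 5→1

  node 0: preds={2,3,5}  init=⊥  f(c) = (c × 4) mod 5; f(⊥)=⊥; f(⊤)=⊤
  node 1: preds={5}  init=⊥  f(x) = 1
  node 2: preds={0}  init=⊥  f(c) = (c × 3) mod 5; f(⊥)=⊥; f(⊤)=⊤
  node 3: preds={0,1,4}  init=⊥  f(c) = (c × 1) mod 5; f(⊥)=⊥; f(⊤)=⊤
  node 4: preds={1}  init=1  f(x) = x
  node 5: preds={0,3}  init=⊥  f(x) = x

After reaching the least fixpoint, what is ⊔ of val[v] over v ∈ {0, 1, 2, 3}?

Worklist (17 pops):
  #1 pop 0: in=⊥ → ⊥ (no change)
  #2 pop 1: in=⊥ → 1 (was ⊥); enqueue []
  #3 pop 2: in=⊥ → ⊥ (no change)
  #4 pop 3: in=1 → 1 (was ⊥); enqueue [0]
  #5 pop 4: in=1 → 1 (no change)
  #6 pop 5: in=1 → 1 (was ⊥); enqueue [1]
  #7 pop 0: in=1 → 4 (was ⊥); enqueue [2,3,5]
  #8 pop 1: in=1 → 1 (no change)
  #9 pop 2: in=4 → 2 (was ⊥); enqueue [0]
  #10 pop 3: in=⊤ → ⊤ (was 1); enqueue []
  #11 pop 5: in=⊤ → ⊤ (was 1); enqueue [1]
  #12 pop 0: in=⊤ → ⊤ (was 4); enqueue [2,3,5]
  #13 pop 1: in=⊤ → 1 (no change)
  #14 pop 2: in=⊤ → ⊤ (was 2); enqueue [0]
  #15 pop 3: in=⊤ → ⊤ (no change)
  #16 pop 5: in=⊤ → ⊤ (no change)
  #17 pop 0: in=⊤ → ⊤ (no change)

Fixpoint:
  val[0] = ⊤
  val[1] = 1
  val[2] = ⊤
  val[3] = ⊤
  val[4] = 1
  val[5] = ⊤

⊤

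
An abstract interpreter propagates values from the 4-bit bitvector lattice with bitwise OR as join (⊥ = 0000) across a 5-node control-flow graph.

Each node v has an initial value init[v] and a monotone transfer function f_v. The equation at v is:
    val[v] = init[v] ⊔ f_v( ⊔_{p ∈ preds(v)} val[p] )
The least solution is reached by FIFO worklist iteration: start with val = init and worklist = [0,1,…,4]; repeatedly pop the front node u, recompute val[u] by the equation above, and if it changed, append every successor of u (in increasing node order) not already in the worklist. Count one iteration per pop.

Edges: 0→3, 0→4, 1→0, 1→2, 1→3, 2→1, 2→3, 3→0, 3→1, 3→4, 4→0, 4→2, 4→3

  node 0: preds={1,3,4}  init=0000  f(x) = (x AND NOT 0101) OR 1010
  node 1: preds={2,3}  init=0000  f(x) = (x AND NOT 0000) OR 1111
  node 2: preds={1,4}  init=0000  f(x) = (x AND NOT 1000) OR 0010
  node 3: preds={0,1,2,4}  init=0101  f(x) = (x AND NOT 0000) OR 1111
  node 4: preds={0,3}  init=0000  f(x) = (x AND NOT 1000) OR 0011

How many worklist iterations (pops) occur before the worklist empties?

9

Iteration log — 9 steps:
  step 1. node 0  ⊔preds=0101  new=1010  old=0000  +wl: 
  step 2. node 1  ⊔preds=0101  new=1111  old=0000  +wl: 0
  step 3. node 2  ⊔preds=1111  new=0111  old=0000  +wl: 1
  step 4. node 3  ⊔preds=1111  new=1111  old=0101  +wl: 
  step 5. node 4  ⊔preds=1111  new=0111  old=0000  +wl: 2,3
  step 6. node 0  ⊔preds=1111  new=1010  stable
  step 7. node 1  ⊔preds=1111  new=1111  stable
  step 8. node 2  ⊔preds=1111  new=0111  stable
  step 9. node 3  ⊔preds=1111  new=1111  stable

Least fixpoint reached:
  node 0: 1010
  node 1: 1111
  node 2: 0111
  node 3: 1111
  node 4: 0111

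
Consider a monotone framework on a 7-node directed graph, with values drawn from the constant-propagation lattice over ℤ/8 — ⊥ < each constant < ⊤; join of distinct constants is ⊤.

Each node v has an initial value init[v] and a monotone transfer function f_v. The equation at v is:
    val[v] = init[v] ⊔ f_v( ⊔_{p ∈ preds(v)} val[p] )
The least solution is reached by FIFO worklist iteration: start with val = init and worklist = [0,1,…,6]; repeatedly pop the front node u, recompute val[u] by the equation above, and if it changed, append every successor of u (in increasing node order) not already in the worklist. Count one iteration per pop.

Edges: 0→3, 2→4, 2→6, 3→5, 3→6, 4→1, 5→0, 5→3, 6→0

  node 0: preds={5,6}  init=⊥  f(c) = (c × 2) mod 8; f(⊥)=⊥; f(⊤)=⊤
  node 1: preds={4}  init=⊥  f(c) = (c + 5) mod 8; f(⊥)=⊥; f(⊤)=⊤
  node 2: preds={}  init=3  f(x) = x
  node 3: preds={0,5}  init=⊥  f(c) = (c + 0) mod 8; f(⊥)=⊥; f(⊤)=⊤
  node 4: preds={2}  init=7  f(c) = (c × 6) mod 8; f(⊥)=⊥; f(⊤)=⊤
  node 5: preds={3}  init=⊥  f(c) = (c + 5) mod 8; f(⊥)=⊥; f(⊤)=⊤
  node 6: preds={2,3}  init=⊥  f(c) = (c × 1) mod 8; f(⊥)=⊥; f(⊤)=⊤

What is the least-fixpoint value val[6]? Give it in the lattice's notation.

⊤

Trace (18 dequeues):
  [1] u=0 | in ⊥ | out ⊥ | ==
  [2] u=1 | in 7 | out 4 | prev ⊥ | push {}
  [3] u=2 | in ⊥ | out 3 | ==
  [4] u=3 | in ⊥ | out ⊥ | ==
  [5] u=4 | in 3 | out ⊤ | prev 7 | push {1}
  [6] u=5 | in ⊥ | out ⊥ | ==
  [7] u=6 | in 3 | out 3 | prev ⊥ | push {0}
  [8] u=1 | in ⊤ | out ⊤ | prev 4 | push {}
  [9] u=0 | in 3 | out 6 | prev ⊥ | push {3}
  [10] u=3 | in 6 | out 6 | prev ⊥ | push {5,6}
  [11] u=5 | in 6 | out 3 | prev ⊥ | push {0,3}
  [12] u=6 | in ⊤ | out ⊤ | prev 3 | push {}
  [13] u=0 | in ⊤ | out ⊤ | prev 6 | push {}
  [14] u=3 | in ⊤ | out ⊤ | prev 6 | push {5,6}
  [15] u=5 | in ⊤ | out ⊤ | prev 3 | push {0,3}
  [16] u=6 | in ⊤ | out ⊤ | ==
  [17] u=0 | in ⊤ | out ⊤ | ==
  [18] u=3 | in ⊤ | out ⊤ | ==

Converged values:
  [0] ⊤
  [1] ⊤
  [2] 3
  [3] ⊤
  [4] ⊤
  [5] ⊤
  [6] ⊤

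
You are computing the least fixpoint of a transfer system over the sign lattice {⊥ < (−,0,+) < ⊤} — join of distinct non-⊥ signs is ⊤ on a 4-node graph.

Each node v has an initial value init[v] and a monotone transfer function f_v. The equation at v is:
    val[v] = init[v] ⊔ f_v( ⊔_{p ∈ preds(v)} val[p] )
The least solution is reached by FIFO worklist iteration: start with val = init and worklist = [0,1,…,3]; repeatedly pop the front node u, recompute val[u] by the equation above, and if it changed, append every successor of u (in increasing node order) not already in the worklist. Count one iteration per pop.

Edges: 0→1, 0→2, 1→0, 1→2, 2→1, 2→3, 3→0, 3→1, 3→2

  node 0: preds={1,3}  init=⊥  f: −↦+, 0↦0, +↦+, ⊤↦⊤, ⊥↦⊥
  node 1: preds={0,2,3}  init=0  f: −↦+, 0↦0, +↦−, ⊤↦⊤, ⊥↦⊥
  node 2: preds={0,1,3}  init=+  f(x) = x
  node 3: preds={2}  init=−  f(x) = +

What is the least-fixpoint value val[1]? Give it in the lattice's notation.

⊤

Worklist (7 pops):
  #1 pop 0: in=⊤ → ⊤ (was ⊥); enqueue []
  #2 pop 1: in=⊤ → ⊤ (was 0); enqueue [0]
  #3 pop 2: in=⊤ → ⊤ (was +); enqueue [1]
  #4 pop 3: in=⊤ → ⊤ (was −); enqueue [2]
  #5 pop 0: in=⊤ → ⊤ (no change)
  #6 pop 1: in=⊤ → ⊤ (no change)
  #7 pop 2: in=⊤ → ⊤ (no change)

Fixpoint:
  val[0] = ⊤
  val[1] = ⊤
  val[2] = ⊤
  val[3] = ⊤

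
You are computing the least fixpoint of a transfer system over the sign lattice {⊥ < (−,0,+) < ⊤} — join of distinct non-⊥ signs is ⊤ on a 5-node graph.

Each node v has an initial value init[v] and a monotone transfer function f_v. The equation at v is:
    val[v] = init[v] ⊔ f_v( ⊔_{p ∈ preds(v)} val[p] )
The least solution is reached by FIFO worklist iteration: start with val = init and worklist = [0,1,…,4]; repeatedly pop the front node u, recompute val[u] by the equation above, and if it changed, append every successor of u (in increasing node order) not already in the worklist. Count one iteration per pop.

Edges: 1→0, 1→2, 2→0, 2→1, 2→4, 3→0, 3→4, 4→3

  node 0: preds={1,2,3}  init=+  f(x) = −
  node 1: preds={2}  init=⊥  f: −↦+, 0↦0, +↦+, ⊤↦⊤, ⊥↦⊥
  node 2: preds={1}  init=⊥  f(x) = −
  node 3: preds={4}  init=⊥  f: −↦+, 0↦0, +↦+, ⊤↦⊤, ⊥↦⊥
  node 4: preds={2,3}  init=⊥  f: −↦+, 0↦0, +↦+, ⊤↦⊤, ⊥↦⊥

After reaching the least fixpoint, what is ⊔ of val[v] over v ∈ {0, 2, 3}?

⊤

Iteration log — 14 steps:
  step 1. node 0  ⊔preds=⊥  new=⊤  old=+  +wl: 
  step 2. node 1  ⊔preds=⊥  new=⊥  stable
  step 3. node 2  ⊔preds=⊥  new=−  old=⊥  +wl: 0,1
  step 4. node 3  ⊔preds=⊥  new=⊥  stable
  step 5. node 4  ⊔preds=−  new=+  old=⊥  +wl: 3
  step 6. node 0  ⊔preds=−  new=⊤  stable
  step 7. node 1  ⊔preds=−  new=+  old=⊥  +wl: 0,2
  step 8. node 3  ⊔preds=+  new=+  old=⊥  +wl: 4
  step 9. node 0  ⊔preds=⊤  new=⊤  stable
  step 10. node 2  ⊔preds=+  new=−  stable
  step 11. node 4  ⊔preds=⊤  new=⊤  old=+  +wl: 3
  step 12. node 3  ⊔preds=⊤  new=⊤  old=+  +wl: 0,4
  step 13. node 0  ⊔preds=⊤  new=⊤  stable
  step 14. node 4  ⊔preds=⊤  new=⊤  stable

Least fixpoint reached:
  node 0: ⊤
  node 1: +
  node 2: −
  node 3: ⊤
  node 4: ⊤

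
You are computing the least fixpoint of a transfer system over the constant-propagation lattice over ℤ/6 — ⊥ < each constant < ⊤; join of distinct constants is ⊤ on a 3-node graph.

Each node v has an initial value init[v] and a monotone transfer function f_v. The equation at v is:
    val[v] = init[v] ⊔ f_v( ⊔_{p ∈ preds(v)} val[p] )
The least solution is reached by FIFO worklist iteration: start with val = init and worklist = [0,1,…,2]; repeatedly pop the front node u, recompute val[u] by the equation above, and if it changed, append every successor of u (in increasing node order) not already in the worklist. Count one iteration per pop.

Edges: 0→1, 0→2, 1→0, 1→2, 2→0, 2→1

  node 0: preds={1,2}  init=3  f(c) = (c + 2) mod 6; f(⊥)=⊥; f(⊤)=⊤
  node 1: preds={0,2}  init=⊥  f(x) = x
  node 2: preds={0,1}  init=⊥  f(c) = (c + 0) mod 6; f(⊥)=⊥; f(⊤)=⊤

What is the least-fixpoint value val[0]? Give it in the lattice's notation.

⊤

Iteration log — 8 steps:
  step 1. node 0  ⊔preds=⊥  new=3  stable
  step 2. node 1  ⊔preds=3  new=3  old=⊥  +wl: 0
  step 3. node 2  ⊔preds=3  new=3  old=⊥  +wl: 1
  step 4. node 0  ⊔preds=3  new=⊤  old=3  +wl: 2
  step 5. node 1  ⊔preds=⊤  new=⊤  old=3  +wl: 0
  step 6. node 2  ⊔preds=⊤  new=⊤  old=3  +wl: 1
  step 7. node 0  ⊔preds=⊤  new=⊤  stable
  step 8. node 1  ⊔preds=⊤  new=⊤  stable

Least fixpoint reached:
  node 0: ⊤
  node 1: ⊤
  node 2: ⊤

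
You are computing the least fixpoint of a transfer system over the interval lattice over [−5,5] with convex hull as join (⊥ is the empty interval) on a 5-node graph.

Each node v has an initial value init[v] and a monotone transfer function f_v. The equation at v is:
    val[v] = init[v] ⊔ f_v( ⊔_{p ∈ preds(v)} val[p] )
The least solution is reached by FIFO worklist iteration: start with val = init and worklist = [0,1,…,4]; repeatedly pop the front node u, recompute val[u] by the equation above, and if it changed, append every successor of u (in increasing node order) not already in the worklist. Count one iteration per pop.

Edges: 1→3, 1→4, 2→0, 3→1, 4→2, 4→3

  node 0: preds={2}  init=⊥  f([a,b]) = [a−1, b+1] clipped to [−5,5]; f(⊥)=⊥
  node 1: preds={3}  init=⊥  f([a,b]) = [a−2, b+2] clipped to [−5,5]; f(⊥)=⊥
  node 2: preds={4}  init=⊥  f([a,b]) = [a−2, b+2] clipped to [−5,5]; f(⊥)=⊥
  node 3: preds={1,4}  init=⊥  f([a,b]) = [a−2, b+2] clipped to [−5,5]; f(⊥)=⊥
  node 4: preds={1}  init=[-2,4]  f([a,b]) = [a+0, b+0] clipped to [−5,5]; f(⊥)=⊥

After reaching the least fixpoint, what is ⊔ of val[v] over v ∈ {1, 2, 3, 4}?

[-5,5]

Worklist (13 pops):
  #1 pop 0: in=⊥ → ⊥ (no change)
  #2 pop 1: in=⊥ → ⊥ (no change)
  #3 pop 2: in=[-2,4] → [-4,5] (was ⊥); enqueue [0]
  #4 pop 3: in=[-2,4] → [-4,5] (was ⊥); enqueue [1]
  #5 pop 4: in=⊥ → [-2,4] (no change)
  #6 pop 0: in=[-4,5] → [-5,5] (was ⊥); enqueue []
  #7 pop 1: in=[-4,5] → [-5,5] (was ⊥); enqueue [3,4]
  #8 pop 3: in=[-5,5] → [-5,5] (was [-4,5]); enqueue [1]
  #9 pop 4: in=[-5,5] → [-5,5] (was [-2,4]); enqueue [2,3]
  #10 pop 1: in=[-5,5] → [-5,5] (no change)
  #11 pop 2: in=[-5,5] → [-5,5] (was [-4,5]); enqueue [0]
  #12 pop 3: in=[-5,5] → [-5,5] (no change)
  #13 pop 0: in=[-5,5] → [-5,5] (no change)

Fixpoint:
  val[0] = [-5,5]
  val[1] = [-5,5]
  val[2] = [-5,5]
  val[3] = [-5,5]
  val[4] = [-5,5]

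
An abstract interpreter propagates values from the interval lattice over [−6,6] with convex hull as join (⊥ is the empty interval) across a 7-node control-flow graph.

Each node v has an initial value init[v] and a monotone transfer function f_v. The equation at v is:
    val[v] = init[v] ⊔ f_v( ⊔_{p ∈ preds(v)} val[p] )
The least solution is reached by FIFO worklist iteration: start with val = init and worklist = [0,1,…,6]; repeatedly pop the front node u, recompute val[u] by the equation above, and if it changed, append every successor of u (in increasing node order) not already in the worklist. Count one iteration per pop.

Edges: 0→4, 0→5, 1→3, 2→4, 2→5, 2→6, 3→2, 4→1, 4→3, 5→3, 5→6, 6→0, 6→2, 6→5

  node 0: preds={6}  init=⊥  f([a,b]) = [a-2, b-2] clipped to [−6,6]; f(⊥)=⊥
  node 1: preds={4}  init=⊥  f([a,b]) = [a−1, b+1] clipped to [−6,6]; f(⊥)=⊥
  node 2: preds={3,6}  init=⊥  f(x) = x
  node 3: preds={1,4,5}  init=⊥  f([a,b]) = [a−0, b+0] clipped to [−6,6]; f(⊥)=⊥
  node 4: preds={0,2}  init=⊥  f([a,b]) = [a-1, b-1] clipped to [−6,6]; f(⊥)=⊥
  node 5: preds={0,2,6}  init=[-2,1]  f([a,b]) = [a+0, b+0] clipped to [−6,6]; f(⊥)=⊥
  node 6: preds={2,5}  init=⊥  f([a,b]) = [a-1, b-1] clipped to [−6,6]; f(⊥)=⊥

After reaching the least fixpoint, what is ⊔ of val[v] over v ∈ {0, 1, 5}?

Worklist (20 pops):
  #1 pop 0: in=⊥ → ⊥ (no change)
  #2 pop 1: in=⊥ → ⊥ (no change)
  #3 pop 2: in=⊥ → ⊥ (no change)
  #4 pop 3: in=[-2,1] → [-2,1] (was ⊥); enqueue [2]
  #5 pop 4: in=⊥ → ⊥ (no change)
  #6 pop 5: in=⊥ → [-2,1] (no change)
  #7 pop 6: in=[-2,1] → [-3,0] (was ⊥); enqueue [0,5]
  #8 pop 2: in=[-3,1] → [-3,1] (was ⊥); enqueue [4,6]
  #9 pop 0: in=[-3,0] → [-5,-2] (was ⊥); enqueue []
  #10 pop 5: in=[-5,1] → [-5,1] (was [-2,1]); enqueue [3]
  #11 pop 4: in=[-5,1] → [-6,0] (was ⊥); enqueue [1]
  #12 pop 6: in=[-5,1] → [-6,0] (was [-3,0]); enqueue [0,2,5]
  #13 pop 3: in=[-6,1] → [-6,1] (was [-2,1]); enqueue []
  #14 pop 1: in=[-6,0] → [-6,1] (was ⊥); enqueue [3]
  #15 pop 0: in=[-6,0] → [-6,-2] (was [-5,-2]); enqueue [4]
  #16 pop 2: in=[-6,1] → [-6,1] (was [-3,1]); enqueue [6]
  #17 pop 5: in=[-6,1] → [-6,1] (was [-5,1]); enqueue []
  #18 pop 3: in=[-6,1] → [-6,1] (no change)
  #19 pop 4: in=[-6,1] → [-6,0] (no change)
  #20 pop 6: in=[-6,1] → [-6,0] (no change)

Fixpoint:
  val[0] = [-6,-2]
  val[1] = [-6,1]
  val[2] = [-6,1]
  val[3] = [-6,1]
  val[4] = [-6,0]
  val[5] = [-6,1]
  val[6] = [-6,0]

[-6,1]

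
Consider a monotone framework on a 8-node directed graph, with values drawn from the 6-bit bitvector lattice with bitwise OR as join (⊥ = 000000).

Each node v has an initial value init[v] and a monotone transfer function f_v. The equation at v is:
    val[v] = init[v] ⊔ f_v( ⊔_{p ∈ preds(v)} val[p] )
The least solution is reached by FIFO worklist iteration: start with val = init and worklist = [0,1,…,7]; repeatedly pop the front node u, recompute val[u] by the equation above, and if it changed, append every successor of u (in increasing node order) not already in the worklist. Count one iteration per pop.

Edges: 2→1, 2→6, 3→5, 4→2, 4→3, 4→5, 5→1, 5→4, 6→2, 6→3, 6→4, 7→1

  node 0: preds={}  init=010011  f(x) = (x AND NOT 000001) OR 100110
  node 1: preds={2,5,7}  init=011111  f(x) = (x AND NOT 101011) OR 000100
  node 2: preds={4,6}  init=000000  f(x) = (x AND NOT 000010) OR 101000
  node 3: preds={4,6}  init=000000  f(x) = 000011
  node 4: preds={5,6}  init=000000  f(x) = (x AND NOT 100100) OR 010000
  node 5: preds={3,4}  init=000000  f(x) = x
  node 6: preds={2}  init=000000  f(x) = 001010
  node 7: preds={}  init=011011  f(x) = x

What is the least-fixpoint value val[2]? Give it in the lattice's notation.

111001

Worklist (20 pops):
  #1 pop 0: in=000000 → 110111 (was 010011); enqueue []
  #2 pop 1: in=011011 → 011111 (no change)
  #3 pop 2: in=000000 → 101000 (was 000000); enqueue [1]
  #4 pop 3: in=000000 → 000011 (was 000000); enqueue []
  #5 pop 4: in=000000 → 010000 (was 000000); enqueue [2,3]
  #6 pop 5: in=010011 → 010011 (was 000000); enqueue [4]
  #7 pop 6: in=101000 → 001010 (was 000000); enqueue []
  #8 pop 7: in=000000 → 011011 (no change)
  #9 pop 1: in=111011 → 011111 (no change)
  #10 pop 2: in=011010 → 111000 (was 101000); enqueue [1,6]
  #11 pop 3: in=011010 → 000011 (no change)
  #12 pop 4: in=011011 → 011011 (was 010000); enqueue [2,3,5]
  #13 pop 1: in=111011 → 011111 (no change)
  #14 pop 6: in=111000 → 001010 (no change)
  #15 pop 2: in=011011 → 111001 (was 111000); enqueue [1,6]
  #16 pop 3: in=011011 → 000011 (no change)
  #17 pop 5: in=011011 → 011011 (was 010011); enqueue [4]
  #18 pop 1: in=111011 → 011111 (no change)
  #19 pop 6: in=111001 → 001010 (no change)
  #20 pop 4: in=011011 → 011011 (no change)

Fixpoint:
  val[0] = 110111
  val[1] = 011111
  val[2] = 111001
  val[3] = 000011
  val[4] = 011011
  val[5] = 011011
  val[6] = 001010
  val[7] = 011011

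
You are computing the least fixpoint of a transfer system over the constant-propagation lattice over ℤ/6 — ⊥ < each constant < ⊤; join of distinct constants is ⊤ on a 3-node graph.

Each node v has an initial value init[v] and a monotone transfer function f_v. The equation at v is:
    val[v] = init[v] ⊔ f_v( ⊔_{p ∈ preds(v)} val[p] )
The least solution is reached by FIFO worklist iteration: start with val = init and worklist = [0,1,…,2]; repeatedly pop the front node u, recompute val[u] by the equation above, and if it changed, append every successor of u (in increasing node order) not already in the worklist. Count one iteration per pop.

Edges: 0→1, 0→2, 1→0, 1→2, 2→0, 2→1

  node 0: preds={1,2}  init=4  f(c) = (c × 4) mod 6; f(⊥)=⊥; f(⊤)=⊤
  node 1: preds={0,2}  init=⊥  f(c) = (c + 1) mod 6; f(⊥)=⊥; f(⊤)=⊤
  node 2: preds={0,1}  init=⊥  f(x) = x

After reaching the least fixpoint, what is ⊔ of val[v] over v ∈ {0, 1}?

Worklist (7 pops):
  #1 pop 0: in=⊥ → 4 (no change)
  #2 pop 1: in=4 → 5 (was ⊥); enqueue [0]
  #3 pop 2: in=⊤ → ⊤ (was ⊥); enqueue [1]
  #4 pop 0: in=⊤ → ⊤ (was 4); enqueue [2]
  #5 pop 1: in=⊤ → ⊤ (was 5); enqueue [0]
  #6 pop 2: in=⊤ → ⊤ (no change)
  #7 pop 0: in=⊤ → ⊤ (no change)

Fixpoint:
  val[0] = ⊤
  val[1] = ⊤
  val[2] = ⊤

⊤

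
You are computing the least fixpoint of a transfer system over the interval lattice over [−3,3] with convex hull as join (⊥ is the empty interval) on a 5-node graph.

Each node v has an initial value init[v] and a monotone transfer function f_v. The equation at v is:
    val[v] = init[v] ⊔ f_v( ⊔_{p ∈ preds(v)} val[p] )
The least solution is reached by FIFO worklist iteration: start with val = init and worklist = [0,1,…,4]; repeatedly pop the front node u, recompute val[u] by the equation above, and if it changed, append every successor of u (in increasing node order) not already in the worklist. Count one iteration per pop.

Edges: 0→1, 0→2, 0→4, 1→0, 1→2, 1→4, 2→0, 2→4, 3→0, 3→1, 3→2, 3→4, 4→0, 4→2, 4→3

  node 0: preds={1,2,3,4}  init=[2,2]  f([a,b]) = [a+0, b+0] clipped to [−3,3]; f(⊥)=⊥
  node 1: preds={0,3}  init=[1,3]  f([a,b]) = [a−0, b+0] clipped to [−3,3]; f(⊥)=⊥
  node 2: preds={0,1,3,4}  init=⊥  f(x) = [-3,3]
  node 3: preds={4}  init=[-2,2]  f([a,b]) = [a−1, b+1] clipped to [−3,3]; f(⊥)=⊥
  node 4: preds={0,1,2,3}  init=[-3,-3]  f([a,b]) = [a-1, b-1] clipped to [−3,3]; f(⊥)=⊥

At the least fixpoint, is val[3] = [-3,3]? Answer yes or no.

Worklist (13 pops):
  #1 pop 0: in=[-3,3] → [-3,3] (was [2,2]); enqueue []
  #2 pop 1: in=[-3,3] → [-3,3] (was [1,3]); enqueue [0]
  #3 pop 2: in=[-3,3] → [-3,3] (was ⊥); enqueue []
  #4 pop 3: in=[-3,-3] → [-3,2] (was [-2,2]); enqueue [1,2]
  #5 pop 4: in=[-3,3] → [-3,2] (was [-3,-3]); enqueue [3]
  #6 pop 0: in=[-3,3] → [-3,3] (no change)
  #7 pop 1: in=[-3,3] → [-3,3] (no change)
  #8 pop 2: in=[-3,3] → [-3,3] (no change)
  #9 pop 3: in=[-3,2] → [-3,3] (was [-3,2]); enqueue [0,1,2,4]
  #10 pop 0: in=[-3,3] → [-3,3] (no change)
  #11 pop 1: in=[-3,3] → [-3,3] (no change)
  #12 pop 2: in=[-3,3] → [-3,3] (no change)
  #13 pop 4: in=[-3,3] → [-3,2] (no change)

Fixpoint:
  val[0] = [-3,3]
  val[1] = [-3,3]
  val[2] = [-3,3]
  val[3] = [-3,3]
  val[4] = [-3,2]

yes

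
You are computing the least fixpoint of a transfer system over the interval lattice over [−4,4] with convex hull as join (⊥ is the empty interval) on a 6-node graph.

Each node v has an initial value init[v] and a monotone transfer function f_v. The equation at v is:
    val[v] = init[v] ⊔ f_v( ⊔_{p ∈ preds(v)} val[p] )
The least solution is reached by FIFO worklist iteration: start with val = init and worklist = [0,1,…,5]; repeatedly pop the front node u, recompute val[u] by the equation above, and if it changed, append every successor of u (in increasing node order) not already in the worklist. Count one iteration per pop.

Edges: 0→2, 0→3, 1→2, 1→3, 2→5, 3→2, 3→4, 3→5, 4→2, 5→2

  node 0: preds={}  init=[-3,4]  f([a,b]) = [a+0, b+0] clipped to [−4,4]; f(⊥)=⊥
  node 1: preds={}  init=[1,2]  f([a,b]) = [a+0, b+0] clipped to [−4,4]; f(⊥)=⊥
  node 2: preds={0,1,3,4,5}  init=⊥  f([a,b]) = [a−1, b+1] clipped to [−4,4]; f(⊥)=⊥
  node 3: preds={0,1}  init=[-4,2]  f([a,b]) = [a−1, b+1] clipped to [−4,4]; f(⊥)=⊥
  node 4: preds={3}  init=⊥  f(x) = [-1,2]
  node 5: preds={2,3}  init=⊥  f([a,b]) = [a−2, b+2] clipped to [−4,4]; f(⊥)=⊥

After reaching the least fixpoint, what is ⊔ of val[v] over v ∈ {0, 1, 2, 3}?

Iteration log — 7 steps:
  step 1. node 0  ⊔preds=⊥  new=[-3,4]  stable
  step 2. node 1  ⊔preds=⊥  new=[1,2]  stable
  step 3. node 2  ⊔preds=[-4,4]  new=[-4,4]  old=⊥  +wl: 
  step 4. node 3  ⊔preds=[-3,4]  new=[-4,4]  old=[-4,2]  +wl: 2
  step 5. node 4  ⊔preds=[-4,4]  new=[-1,2]  old=⊥  +wl: 
  step 6. node 5  ⊔preds=[-4,4]  new=[-4,4]  old=⊥  +wl: 
  step 7. node 2  ⊔preds=[-4,4]  new=[-4,4]  stable

Least fixpoint reached:
  node 0: [-3,4]
  node 1: [1,2]
  node 2: [-4,4]
  node 3: [-4,4]
  node 4: [-1,2]
  node 5: [-4,4]

[-4,4]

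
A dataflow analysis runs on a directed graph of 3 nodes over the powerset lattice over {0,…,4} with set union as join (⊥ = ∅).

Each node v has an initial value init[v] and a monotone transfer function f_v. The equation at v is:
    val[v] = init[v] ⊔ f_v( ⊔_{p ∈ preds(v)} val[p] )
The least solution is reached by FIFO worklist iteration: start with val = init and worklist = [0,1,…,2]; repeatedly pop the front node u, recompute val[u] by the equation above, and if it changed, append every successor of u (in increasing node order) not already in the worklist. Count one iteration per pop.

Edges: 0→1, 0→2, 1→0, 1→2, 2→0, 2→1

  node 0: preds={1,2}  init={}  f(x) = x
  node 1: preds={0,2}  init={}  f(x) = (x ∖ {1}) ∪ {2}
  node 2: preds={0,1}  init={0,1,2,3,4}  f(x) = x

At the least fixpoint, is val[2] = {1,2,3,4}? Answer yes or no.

no

Trace (4 dequeues):
  [1] u=0 | in {0,1,2,3,4} | out {0,1,2,3,4} | prev {} | push {}
  [2] u=1 | in {0,1,2,3,4} | out {0,2,3,4} | prev {} | push {0}
  [3] u=2 | in {0,1,2,3,4} | out {0,1,2,3,4} | ==
  [4] u=0 | in {0,1,2,3,4} | out {0,1,2,3,4} | ==

Converged values:
  [0] {0,1,2,3,4}
  [1] {0,2,3,4}
  [2] {0,1,2,3,4}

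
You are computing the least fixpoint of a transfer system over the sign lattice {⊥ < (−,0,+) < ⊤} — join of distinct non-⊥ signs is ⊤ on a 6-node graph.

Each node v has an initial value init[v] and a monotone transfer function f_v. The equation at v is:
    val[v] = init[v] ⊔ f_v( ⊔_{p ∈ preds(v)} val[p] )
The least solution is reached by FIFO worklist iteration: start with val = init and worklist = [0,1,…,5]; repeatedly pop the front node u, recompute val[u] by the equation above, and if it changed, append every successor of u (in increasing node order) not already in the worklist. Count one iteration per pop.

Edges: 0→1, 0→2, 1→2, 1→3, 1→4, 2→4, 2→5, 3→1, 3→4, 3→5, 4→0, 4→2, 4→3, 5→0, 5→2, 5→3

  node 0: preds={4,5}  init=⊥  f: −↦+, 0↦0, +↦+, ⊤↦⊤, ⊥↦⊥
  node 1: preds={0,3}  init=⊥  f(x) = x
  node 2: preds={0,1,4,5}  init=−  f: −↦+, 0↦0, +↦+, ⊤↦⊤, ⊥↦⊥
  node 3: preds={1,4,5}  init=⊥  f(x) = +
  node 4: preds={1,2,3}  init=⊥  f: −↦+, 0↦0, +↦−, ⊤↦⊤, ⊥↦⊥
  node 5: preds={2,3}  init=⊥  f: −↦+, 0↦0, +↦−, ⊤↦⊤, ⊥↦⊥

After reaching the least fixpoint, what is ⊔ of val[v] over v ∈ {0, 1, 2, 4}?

⊤

Iteration log — 16 steps:
  step 1. node 0  ⊔preds=⊥  new=⊥  stable
  step 2. node 1  ⊔preds=⊥  new=⊥  stable
  step 3. node 2  ⊔preds=⊥  new=−  stable
  step 4. node 3  ⊔preds=⊥  new=+  old=⊥  +wl: 1
  step 5. node 4  ⊔preds=⊤  new=⊤  old=⊥  +wl: 0,2,3
  step 6. node 5  ⊔preds=⊤  new=⊤  old=⊥  +wl: 
  step 7. node 1  ⊔preds=+  new=+  old=⊥  +wl: 4
  step 8. node 0  ⊔preds=⊤  new=⊤  old=⊥  +wl: 1
  step 9. node 2  ⊔preds=⊤  new=⊤  old=−  +wl: 5
  step 10. node 3  ⊔preds=⊤  new=+  stable
  step 11. node 4  ⊔preds=⊤  new=⊤  stable
  step 12. node 1  ⊔preds=⊤  new=⊤  old=+  +wl: 2,3,4
  step 13. node 5  ⊔preds=⊤  new=⊤  stable
  step 14. node 2  ⊔preds=⊤  new=⊤  stable
  step 15. node 3  ⊔preds=⊤  new=+  stable
  step 16. node 4  ⊔preds=⊤  new=⊤  stable

Least fixpoint reached:
  node 0: ⊤
  node 1: ⊤
  node 2: ⊤
  node 3: +
  node 4: ⊤
  node 5: ⊤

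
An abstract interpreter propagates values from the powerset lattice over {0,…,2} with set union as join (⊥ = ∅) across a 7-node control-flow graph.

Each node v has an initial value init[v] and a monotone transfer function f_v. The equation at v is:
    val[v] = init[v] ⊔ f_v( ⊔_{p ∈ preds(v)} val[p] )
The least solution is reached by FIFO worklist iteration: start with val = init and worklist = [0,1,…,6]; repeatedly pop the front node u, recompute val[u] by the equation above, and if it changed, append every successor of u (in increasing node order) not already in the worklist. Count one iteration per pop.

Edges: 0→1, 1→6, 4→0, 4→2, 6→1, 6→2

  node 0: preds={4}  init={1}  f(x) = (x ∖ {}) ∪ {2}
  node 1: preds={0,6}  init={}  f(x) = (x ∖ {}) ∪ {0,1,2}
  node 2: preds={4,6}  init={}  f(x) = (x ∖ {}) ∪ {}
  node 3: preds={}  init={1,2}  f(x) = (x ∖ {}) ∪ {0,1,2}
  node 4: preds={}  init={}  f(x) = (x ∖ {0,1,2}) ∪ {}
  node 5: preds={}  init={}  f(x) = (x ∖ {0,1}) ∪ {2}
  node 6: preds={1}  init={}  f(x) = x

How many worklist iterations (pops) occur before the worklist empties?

9

Iteration log — 9 steps:
  step 1. node 0  ⊔preds={}  new={1,2}  old={1}  +wl: 
  step 2. node 1  ⊔preds={1,2}  new={0,1,2}  old={}  +wl: 
  step 3. node 2  ⊔preds={}  new={}  stable
  step 4. node 3  ⊔preds={}  new={0,1,2}  old={1,2}  +wl: 
  step 5. node 4  ⊔preds={}  new={}  stable
  step 6. node 5  ⊔preds={}  new={2}  old={}  +wl: 
  step 7. node 6  ⊔preds={0,1,2}  new={0,1,2}  old={}  +wl: 1,2
  step 8. node 1  ⊔preds={0,1,2}  new={0,1,2}  stable
  step 9. node 2  ⊔preds={0,1,2}  new={0,1,2}  old={}  +wl: 

Least fixpoint reached:
  node 0: {1,2}
  node 1: {0,1,2}
  node 2: {0,1,2}
  node 3: {0,1,2}
  node 4: {}
  node 5: {2}
  node 6: {0,1,2}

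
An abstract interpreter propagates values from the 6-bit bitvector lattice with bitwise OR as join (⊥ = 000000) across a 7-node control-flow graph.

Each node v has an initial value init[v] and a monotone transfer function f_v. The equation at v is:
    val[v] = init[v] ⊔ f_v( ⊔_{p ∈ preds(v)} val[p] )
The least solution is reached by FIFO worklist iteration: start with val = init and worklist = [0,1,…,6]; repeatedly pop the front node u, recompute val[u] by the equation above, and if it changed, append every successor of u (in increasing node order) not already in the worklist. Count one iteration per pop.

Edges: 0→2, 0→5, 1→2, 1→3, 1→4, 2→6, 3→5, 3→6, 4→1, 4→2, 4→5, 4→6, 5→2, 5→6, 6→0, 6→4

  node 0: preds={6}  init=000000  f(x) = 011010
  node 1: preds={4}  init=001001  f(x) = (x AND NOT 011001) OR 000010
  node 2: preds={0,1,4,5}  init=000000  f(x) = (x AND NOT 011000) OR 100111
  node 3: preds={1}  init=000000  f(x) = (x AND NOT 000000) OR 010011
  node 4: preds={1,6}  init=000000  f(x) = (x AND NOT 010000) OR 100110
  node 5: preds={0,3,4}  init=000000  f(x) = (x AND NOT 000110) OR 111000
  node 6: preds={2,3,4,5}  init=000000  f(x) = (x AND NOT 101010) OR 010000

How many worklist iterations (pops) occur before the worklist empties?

14

Iteration log — 14 steps:
  step 1. node 0  ⊔preds=000000  new=011010  old=000000  +wl: 
  step 2. node 1  ⊔preds=000000  new=001011  old=001001  +wl: 
  step 3. node 2  ⊔preds=011011  new=100111  old=000000  +wl: 
  step 4. node 3  ⊔preds=001011  new=011011  old=000000  +wl: 
  step 5. node 4  ⊔preds=001011  new=101111  old=000000  +wl: 1,2
  step 6. node 5  ⊔preds=111111  new=111001  old=000000  +wl: 
  step 7. node 6  ⊔preds=111111  new=010101  old=000000  +wl: 0,4
  step 8. node 1  ⊔preds=101111  new=101111  old=001011  +wl: 3
  step 9. node 2  ⊔preds=111111  new=100111  stable
  step 10. node 0  ⊔preds=010101  new=011010  stable
  step 11. node 4  ⊔preds=111111  new=101111  stable
  step 12. node 3  ⊔preds=101111  new=111111  old=011011  +wl: 5,6
  step 13. node 5  ⊔preds=111111  new=111001  stable
  step 14. node 6  ⊔preds=111111  new=010101  stable

Least fixpoint reached:
  node 0: 011010
  node 1: 101111
  node 2: 100111
  node 3: 111111
  node 4: 101111
  node 5: 111001
  node 6: 010101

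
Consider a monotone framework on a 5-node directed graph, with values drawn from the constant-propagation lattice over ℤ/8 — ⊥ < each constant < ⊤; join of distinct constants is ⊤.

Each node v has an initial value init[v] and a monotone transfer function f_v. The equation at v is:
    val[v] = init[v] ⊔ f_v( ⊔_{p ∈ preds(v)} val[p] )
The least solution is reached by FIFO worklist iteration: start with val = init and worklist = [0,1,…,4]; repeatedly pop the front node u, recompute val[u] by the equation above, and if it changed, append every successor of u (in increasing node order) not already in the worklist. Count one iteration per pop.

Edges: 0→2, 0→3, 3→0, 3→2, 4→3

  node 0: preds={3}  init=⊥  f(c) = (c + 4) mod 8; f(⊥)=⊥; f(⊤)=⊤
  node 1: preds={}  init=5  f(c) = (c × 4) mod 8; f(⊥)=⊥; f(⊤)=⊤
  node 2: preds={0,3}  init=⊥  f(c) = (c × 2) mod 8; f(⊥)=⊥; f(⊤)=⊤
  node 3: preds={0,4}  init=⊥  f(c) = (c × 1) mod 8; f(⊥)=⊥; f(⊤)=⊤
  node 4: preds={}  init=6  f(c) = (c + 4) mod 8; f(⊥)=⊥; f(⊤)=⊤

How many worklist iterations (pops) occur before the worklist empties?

Trace (11 dequeues):
  [1] u=0 | in ⊥ | out ⊥ | ==
  [2] u=1 | in ⊥ | out 5 | ==
  [3] u=2 | in ⊥ | out ⊥ | ==
  [4] u=3 | in 6 | out 6 | prev ⊥ | push {0,2}
  [5] u=4 | in ⊥ | out 6 | ==
  [6] u=0 | in 6 | out 2 | prev ⊥ | push {3}
  [7] u=2 | in ⊤ | out ⊤ | prev ⊥ | push {}
  [8] u=3 | in ⊤ | out ⊤ | prev 6 | push {0,2}
  [9] u=0 | in ⊤ | out ⊤ | prev 2 | push {3}
  [10] u=2 | in ⊤ | out ⊤ | ==
  [11] u=3 | in ⊤ | out ⊤ | ==

Converged values:
  [0] ⊤
  [1] 5
  [2] ⊤
  [3] ⊤
  [4] 6

11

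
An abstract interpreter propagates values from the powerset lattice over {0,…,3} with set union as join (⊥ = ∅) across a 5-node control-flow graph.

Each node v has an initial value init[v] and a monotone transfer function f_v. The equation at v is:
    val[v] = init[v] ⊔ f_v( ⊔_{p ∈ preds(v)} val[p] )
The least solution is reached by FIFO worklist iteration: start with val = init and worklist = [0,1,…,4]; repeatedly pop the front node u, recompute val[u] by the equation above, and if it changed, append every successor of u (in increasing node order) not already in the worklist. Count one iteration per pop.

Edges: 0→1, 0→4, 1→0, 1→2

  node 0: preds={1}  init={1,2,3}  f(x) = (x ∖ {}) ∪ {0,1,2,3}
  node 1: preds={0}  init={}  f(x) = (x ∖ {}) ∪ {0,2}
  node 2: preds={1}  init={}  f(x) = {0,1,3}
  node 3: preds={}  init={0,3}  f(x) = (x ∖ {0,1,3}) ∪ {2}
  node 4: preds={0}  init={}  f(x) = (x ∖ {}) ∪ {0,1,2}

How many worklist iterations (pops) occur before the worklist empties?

Iteration log — 6 steps:
  step 1. node 0  ⊔preds={}  new={0,1,2,3}  old={1,2,3}  +wl: 
  step 2. node 1  ⊔preds={0,1,2,3}  new={0,1,2,3}  old={}  +wl: 0
  step 3. node 2  ⊔preds={0,1,2,3}  new={0,1,3}  old={}  +wl: 
  step 4. node 3  ⊔preds={}  new={0,2,3}  old={0,3}  +wl: 
  step 5. node 4  ⊔preds={0,1,2,3}  new={0,1,2,3}  old={}  +wl: 
  step 6. node 0  ⊔preds={0,1,2,3}  new={0,1,2,3}  stable

Least fixpoint reached:
  node 0: {0,1,2,3}
  node 1: {0,1,2,3}
  node 2: {0,1,3}
  node 3: {0,2,3}
  node 4: {0,1,2,3}

6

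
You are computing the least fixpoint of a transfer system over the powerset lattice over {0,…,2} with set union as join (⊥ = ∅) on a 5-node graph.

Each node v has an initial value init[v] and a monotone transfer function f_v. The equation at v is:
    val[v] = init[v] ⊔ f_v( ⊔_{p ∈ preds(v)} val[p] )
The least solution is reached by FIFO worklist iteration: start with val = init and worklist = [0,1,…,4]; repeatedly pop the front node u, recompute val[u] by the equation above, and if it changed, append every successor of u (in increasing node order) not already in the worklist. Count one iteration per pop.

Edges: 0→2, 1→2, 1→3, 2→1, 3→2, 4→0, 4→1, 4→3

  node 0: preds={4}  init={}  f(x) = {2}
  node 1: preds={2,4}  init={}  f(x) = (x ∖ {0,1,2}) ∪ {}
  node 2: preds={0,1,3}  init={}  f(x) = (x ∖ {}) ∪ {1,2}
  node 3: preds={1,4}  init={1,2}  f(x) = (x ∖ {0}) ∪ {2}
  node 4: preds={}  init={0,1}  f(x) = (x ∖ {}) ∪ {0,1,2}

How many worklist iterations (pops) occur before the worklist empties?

Iteration log — 8 steps:
  step 1. node 0  ⊔preds={0,1}  new={2}  old={}  +wl: 
  step 2. node 1  ⊔preds={0,1}  new={}  stable
  step 3. node 2  ⊔preds={1,2}  new={1,2}  old={}  +wl: 1
  step 4. node 3  ⊔preds={0,1}  new={1,2}  stable
  step 5. node 4  ⊔preds={}  new={0,1,2}  old={0,1}  +wl: 0,3
  step 6. node 1  ⊔preds={0,1,2}  new={}  stable
  step 7. node 0  ⊔preds={0,1,2}  new={2}  stable
  step 8. node 3  ⊔preds={0,1,2}  new={1,2}  stable

Least fixpoint reached:
  node 0: {2}
  node 1: {}
  node 2: {1,2}
  node 3: {1,2}
  node 4: {0,1,2}

8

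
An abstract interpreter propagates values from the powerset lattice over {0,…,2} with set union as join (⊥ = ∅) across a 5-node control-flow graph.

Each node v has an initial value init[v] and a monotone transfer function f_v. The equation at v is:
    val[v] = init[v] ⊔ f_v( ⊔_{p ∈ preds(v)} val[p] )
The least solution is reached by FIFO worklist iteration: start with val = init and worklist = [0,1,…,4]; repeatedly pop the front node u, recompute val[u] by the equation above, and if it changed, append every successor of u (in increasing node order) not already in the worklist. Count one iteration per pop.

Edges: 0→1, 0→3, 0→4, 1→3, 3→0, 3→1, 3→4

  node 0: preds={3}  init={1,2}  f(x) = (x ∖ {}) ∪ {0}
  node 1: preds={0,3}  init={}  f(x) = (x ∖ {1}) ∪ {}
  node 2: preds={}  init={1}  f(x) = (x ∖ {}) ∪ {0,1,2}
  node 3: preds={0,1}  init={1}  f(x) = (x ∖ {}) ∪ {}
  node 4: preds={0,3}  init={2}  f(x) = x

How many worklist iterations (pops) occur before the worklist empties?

Trace (7 dequeues):
  [1] u=0 | in {1} | out {0,1,2} | prev {1,2} | push {}
  [2] u=1 | in {0,1,2} | out {0,2} | prev {} | push {}
  [3] u=2 | in {} | out {0,1,2} | prev {1} | push {}
  [4] u=3 | in {0,1,2} | out {0,1,2} | prev {1} | push {0,1}
  [5] u=4 | in {0,1,2} | out {0,1,2} | prev {2} | push {}
  [6] u=0 | in {0,1,2} | out {0,1,2} | ==
  [7] u=1 | in {0,1,2} | out {0,2} | ==

Converged values:
  [0] {0,1,2}
  [1] {0,2}
  [2] {0,1,2}
  [3] {0,1,2}
  [4] {0,1,2}

7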